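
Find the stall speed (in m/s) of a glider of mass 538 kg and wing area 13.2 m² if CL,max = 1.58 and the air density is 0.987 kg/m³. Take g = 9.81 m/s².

V_stall = 22.6 m/s

At stall, lift equals weight: L = W = m·g = 538 × 9.81 = 5278 N.
From L = ½ρV²S·CL,max = W: V_stall = √(2W/(ρSCL,max)) = √(2·5278/(0.987·13.2·1.58))
V_stall = √512.8 = 22.6 m/s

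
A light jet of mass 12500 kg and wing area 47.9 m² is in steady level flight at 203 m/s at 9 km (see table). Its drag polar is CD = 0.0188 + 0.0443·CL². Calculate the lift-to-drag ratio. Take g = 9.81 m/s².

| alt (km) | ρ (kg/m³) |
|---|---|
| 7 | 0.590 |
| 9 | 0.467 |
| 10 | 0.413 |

At 9 km, from the table: ρ = 0.467 kg/m³.
In steady level flight, lift balances weight: W = mg = 12500 × 9.81 = 1.2262×10^5 N.
q = ½ρv² = ½ × 0.467 × 203² = 9622 Pa.
CL = 2W/(ρv²S) = 2×1.2262×10^5/(0.467×203²×47.9) = 0.2661.
CD = 0.0188 + 0.0443 × 0.2661² = 0.02194.
L/D = CL/CD = 0.2661 / 0.02194 = 12.1

L/D = 12.1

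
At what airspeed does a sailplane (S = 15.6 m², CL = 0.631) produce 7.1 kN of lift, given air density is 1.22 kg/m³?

L = ½ρv²S·CL ⇒ v = √(2L/(ρ·S·CL))
v = √(2 × 7100 / (1.22 × 15.6 × 0.631)) = √1182 = 34.4 m/s

v = 34.4 m/s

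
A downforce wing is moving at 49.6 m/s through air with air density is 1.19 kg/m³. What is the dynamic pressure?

q = ½ρv² = ½ × 1.19 × 49.6² = 1460 Pa

q = 1460 Pa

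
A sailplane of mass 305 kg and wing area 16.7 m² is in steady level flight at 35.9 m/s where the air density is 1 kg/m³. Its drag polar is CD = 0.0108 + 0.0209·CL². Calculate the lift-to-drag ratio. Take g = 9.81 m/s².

L/D = 22.4

Level flight ⇒ L = W = m·g = 305 × 9.81 = 2992.1 N.
Dynamic pressure q = 0.5 × 1 × 35.9² = 644.4 Pa.
CL = W/(q·S) = 2992.1 / (644.4 × 16.7) = 0.278.
CD = 0.0108 + 0.0209 × 0.278² = 0.01242.
L/D = CL/CD = 0.278 / 0.01242 = 22.4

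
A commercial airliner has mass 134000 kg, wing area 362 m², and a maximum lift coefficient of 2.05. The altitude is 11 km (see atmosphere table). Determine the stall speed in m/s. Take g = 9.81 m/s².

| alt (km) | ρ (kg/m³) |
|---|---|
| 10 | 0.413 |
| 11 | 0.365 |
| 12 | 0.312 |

V_stall = 98.5 m/s

At 11 km, from the table: ρ = 0.365 kg/m³.
Stall occurs when L = W at CL,max. W = mg = 134000 × 9.81 = 1.315×10^6 N.
V_stall = √(2W/(ρ·S·CL,max)) = √(2 × 1.315×10^6 / (0.365 × 362 × 2.05))
V_stall = √9706 = 98.5 m/s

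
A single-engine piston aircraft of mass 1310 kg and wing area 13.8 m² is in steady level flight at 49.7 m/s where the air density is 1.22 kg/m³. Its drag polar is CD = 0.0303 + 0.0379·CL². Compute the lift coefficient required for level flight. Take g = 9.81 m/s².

CL = 0.618

Level flight ⇒ L = W = m·g = 1310 × 9.81 = 12851 N.
q = ½ρv² = ½ × 1.22 × 49.7² = 1507 Pa.
CL = W/(q·S) = 12851 / (1507 × 13.8) = 0.618.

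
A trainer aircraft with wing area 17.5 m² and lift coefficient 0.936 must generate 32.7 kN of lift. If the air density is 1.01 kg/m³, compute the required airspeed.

L = ½ρv²S·CL ⇒ v = √(2L/(ρ·S·CL))
v = √(2 × 32700 / (1.01 × 17.5 × 0.936)) = √3953 = 62.9 m/s

v = 62.9 m/s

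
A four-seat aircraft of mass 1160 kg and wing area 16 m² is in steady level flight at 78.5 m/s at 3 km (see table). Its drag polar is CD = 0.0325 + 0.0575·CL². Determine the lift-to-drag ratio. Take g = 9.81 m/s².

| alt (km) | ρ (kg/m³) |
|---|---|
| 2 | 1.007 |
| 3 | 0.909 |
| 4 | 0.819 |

L/D = 7.01

At 3 km, from the table: ρ = 0.909 kg/m³.
Weight W = mg = 1160 × 9.81 = 11380 N; in level flight L = W.
Dynamic pressure q = 0.5 × 0.909 × 78.5² = 2801 Pa.
CL = 2W/(ρv²S) = 2×11380/(0.909×78.5²×16) = 0.2539.
CD = 0.0325 + 0.0575 × 0.2539² = 0.03621.
L/D = CL/CD = 0.2539 / 0.03621 = 7.01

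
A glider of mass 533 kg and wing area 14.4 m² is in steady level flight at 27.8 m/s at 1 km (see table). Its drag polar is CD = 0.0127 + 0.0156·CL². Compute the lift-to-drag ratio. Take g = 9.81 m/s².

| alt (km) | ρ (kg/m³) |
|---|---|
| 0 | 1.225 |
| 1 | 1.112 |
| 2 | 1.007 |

At 1 km, from the table: ρ = 1.112 kg/m³.
Level flight ⇒ L = W = m·g = 533 × 9.81 = 5228.7 N.
Dynamic pressure q = 0.5 × 1.112 × 27.8² = 429.7 Pa.
CL = 2W/(ρv²S) = 2×5228.7/(1.112×27.8²×14.4) = 0.845.
CD = 0.0127 + 0.0156 × 0.845² = 0.02384.
L/D = CL/CD = 0.845 / 0.02384 = 35.4

L/D = 35.4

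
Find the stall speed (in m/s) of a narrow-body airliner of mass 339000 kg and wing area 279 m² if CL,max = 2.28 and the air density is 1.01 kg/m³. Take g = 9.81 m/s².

At stall, lift equals weight: L = W = m·g = 339000 × 9.81 = 3.326×10^6 N.
V_stall = √(2W/(ρ·S·CL,max)) = √(2 × 3.326×10^6 / (1.01 × 279 × 2.28))
V_stall = √10350 = 102 m/s

V_stall = 102 m/s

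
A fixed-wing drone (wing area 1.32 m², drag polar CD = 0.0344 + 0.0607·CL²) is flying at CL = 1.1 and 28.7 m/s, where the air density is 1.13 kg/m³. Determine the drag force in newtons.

D = 66.3 N

CD = 0.0344 + 0.0607 × 1.1² = 0.1078
D = ½ρv²S·CD = ½ × 1.13 × 28.7² × 1.32 × 0.1078 = 66.3 N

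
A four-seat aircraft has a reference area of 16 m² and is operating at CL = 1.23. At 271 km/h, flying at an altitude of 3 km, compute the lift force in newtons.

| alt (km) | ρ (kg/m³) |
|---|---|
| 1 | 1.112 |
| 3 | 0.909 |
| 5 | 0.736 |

At 3 km, from the table: ρ = 0.909 kg/m³.
Convert speed: v = 271 km/h ÷ 3.6 = 75.28 m/s.
L = ½ρv²S·CL = ½ × 0.909 × 75.28² × 16 × 1.23 = 50700 N ≈ 50.7 kN

L = 50700 N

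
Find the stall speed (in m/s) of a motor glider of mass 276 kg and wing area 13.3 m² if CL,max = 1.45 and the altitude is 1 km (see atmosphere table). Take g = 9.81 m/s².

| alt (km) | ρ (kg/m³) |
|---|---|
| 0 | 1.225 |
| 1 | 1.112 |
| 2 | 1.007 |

At 1 km, from the table: ρ = 1.112 kg/m³.
Stall occurs when L = W at CL,max. W = mg = 276 × 9.81 = 2708 N.
From L = ½ρV²S·CL,max = W: V_stall = √(2W/(ρSCL,max)) = √(2·2708/(1.112·13.3·1.45))
V_stall = √252.5 = 15.9 m/s

V_stall = 15.9 m/s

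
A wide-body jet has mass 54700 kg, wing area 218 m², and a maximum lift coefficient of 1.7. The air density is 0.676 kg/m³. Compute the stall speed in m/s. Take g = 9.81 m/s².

V_stall = 65.5 m/s

Weight W = mg = 54700 × 9.81 = 5.366×10^5 N.
V_stall = √(2W/(ρ·S·CL,max)) = √(2 × 5.366×10^5 / (0.676 × 218 × 1.7))
V_stall = √4284 = 65.5 m/s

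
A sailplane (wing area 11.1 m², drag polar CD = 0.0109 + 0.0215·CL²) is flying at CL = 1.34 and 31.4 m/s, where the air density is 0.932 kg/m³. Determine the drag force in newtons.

CD = 0.0109 + 0.0215 × 1.34² = 0.04951
D = ½ρv²S·CD = ½ × 0.932 × 31.4² × 11.1 × 0.04951 = 252 N

D = 252 N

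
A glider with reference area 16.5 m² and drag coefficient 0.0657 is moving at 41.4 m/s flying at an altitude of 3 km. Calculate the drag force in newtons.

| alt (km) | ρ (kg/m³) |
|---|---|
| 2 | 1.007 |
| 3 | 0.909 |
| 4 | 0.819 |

D = 844 N

At 3 km, from the table: ρ = 0.909 kg/m³.
D = ½ρv²S·CD = ½ × 0.909 × 41.4² × 16.5 × 0.0657 = 844 N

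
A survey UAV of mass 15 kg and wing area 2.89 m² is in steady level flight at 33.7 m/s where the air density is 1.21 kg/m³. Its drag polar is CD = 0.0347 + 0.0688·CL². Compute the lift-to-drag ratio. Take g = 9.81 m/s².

L/D = 2.11

In steady level flight, lift balances weight: W = mg = 15 × 9.81 = 147.15 N.
q = ½ρv² = ½ × 1.21 × 33.7² = 687.1 Pa.
CL = W/(q·S) = 147.15 / (687.1 × 2.89) = 0.0741.
CD = 0.0347 + 0.0688 × 0.0741² = 0.03508.
L/D = CL/CD = 0.0741 / 0.03508 = 2.11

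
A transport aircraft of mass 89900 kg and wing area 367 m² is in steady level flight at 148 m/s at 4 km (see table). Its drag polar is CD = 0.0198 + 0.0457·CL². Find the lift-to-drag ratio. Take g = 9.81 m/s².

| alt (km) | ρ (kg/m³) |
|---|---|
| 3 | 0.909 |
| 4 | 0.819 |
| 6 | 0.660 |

L/D = 11.6

At 4 km, from the table: ρ = 0.819 kg/m³.
Level flight ⇒ L = W = m·g = 89900 × 9.81 = 8.8192×10^5 N.
Dynamic pressure q = 0.5 × 0.819 × 148² = 8970 Pa.
CL = 2W/(ρv²S) = 2×8.8192×10^5/(0.819×148²×367) = 0.2679.
CD = 0.0198 + 0.0457 × 0.2679² = 0.02308.
L/D = CL/CD = 0.2679 / 0.02308 = 11.6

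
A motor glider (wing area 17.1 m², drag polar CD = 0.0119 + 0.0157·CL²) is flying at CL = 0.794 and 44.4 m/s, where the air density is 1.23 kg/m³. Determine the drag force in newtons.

CD = 0.0119 + 0.0157 × 0.794² = 0.0218
D = ½ρv²S·CD = ½ × 1.23 × 44.4² × 17.1 × 0.0218 = 452 N

D = 452 N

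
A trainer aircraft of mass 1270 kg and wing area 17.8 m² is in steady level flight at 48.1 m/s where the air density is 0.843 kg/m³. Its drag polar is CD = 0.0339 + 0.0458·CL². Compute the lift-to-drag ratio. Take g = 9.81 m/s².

In steady level flight, lift balances weight: W = mg = 1270 × 9.81 = 12459 N.
q = ½ρv² = ½ × 0.843 × 48.1² = 975.2 Pa.
Required CL = L/(qS) = 12459/(975.2·17.8) = 0.7177.
CD = 0.0339 + 0.0458 × 0.7177² = 0.05749.
L/D = CL/CD = 0.7177 / 0.05749 = 12.5

L/D = 12.5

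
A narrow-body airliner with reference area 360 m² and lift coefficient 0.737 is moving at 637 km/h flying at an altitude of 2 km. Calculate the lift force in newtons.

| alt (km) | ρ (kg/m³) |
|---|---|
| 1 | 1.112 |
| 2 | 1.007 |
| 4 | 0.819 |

L = 4.18×10^6 N

At 2 km, from the table: ρ = 1.007 kg/m³.
Convert speed: v = 637 km/h ÷ 3.6 = 176.9 m/s.
L = ½ρv²S·CL = ½ × 1.007 × 176.9² × 360 × 0.737 = 4.18×10^6 N ≈ 4180 kN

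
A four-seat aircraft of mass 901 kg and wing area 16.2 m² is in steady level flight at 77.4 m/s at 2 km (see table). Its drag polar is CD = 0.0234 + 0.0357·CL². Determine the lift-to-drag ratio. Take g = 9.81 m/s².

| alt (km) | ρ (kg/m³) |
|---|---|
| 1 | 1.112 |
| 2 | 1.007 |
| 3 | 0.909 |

L/D = 7.36

At 2 km, from the table: ρ = 1.007 kg/m³.
Weight W = mg = 901 × 9.81 = 8838.8 N; in level flight L = W.
q = ½ρv² = ½ × 1.007 × 77.4² = 3016 Pa.
Required CL = L/(qS) = 8838.8/(3016·16.2) = 0.1809.
CD = 0.0234 + 0.0357 × 0.1809² = 0.02457.
L/D = CL/CD = 0.1809 / 0.02457 = 7.36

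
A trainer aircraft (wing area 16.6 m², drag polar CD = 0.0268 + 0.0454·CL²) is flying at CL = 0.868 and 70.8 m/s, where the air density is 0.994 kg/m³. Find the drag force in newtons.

CD = 0.0268 + 0.0454 × 0.868² = 0.06101
D = ½ρv²S·CD = ½ × 0.994 × 70.8² × 16.6 × 0.06101 = 2520 N

D = 2520 N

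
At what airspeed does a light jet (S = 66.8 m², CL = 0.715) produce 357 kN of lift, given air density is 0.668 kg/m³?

v = 150 m/s

L = ½ρv²S·CL ⇒ v = √(2L/(ρ·S·CL))
v = √(2 × 3.57×10^5 / (0.668 × 66.8 × 0.715)) = √22380 = 150 m/s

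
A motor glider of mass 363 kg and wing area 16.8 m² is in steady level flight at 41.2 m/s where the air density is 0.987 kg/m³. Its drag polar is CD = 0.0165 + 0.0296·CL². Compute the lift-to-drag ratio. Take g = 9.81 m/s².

Weight W = mg = 363 × 9.81 = 3561 N; in level flight L = W.
Dynamic pressure q = 0.5 × 0.987 × 41.2² = 837.7 Pa.
CL = 2W/(ρv²S) = 2×3561/(0.987×41.2²×16.8) = 0.253.
CD = 0.0165 + 0.0296 × 0.253² = 0.0184.
L/D = CL/CD = 0.253 / 0.0184 = 13.8

L/D = 13.8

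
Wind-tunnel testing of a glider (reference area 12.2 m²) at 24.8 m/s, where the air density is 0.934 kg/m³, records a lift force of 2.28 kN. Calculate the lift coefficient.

From L = ½ρv²S·CL, rearranging gives CL = 2L/(ρv²S).
CL = 2 × 2280 / (0.934 × 24.8² × 12.2) = 0.651

CL = 0.651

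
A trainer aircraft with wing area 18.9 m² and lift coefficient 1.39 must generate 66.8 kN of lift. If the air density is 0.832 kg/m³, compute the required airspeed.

v = 78.2 m/s

L = ½ρv²S·CL ⇒ v = √(2L/(ρ·S·CL))
v = √(2 × 66800 / (0.832 × 18.9 × 1.39)) = √6112 = 78.2 m/s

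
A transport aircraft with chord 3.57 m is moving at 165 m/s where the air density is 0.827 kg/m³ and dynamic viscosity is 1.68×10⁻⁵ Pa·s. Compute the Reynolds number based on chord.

Re = ρ·v·c/μ = 0.827 × 165 × 3.57 / (1.68×10⁻⁵) = 2.9×10^7

Re = 2.9×10^7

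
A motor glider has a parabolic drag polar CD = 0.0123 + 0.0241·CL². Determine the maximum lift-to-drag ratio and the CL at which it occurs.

(L/D)max = 29, at CL = 0.714

For CD = CD0 + K·CL², (L/D)max occurs at CL* = √(CD0/K) and equals 1/(2√(K·CD0)).
(L/D)max = 1/(2√(0.0241 × 0.0123)) = 1/(2 × 0.01722) = 29
CL* = √(0.0123/0.0241) = 0.714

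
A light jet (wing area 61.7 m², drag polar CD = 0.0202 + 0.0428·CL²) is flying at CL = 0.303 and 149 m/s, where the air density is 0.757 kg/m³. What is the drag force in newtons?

D = 12500 N

CD = 0.0202 + 0.0428 × 0.303² = 0.02413
D = ½ρv²S·CD = ½ × 0.757 × 149² × 61.7 × 0.02413 = 12500 N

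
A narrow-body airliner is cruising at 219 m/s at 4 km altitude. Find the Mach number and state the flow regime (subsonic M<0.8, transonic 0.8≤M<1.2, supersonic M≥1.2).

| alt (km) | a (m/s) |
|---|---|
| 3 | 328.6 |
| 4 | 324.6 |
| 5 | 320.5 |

M = 0.675 (subsonic)

At 4 km, from the table: a = 324.6 m/s.
M = v/a = 219 / 324.6 = 0.675
M = 0.675 → subsonic.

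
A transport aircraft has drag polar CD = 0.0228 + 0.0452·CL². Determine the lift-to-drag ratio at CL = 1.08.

CD = 0.0228 + 0.0452 × 1.08² = 0.07552
L/D = CL/CD = 1.08 / 0.07552 = 14.3

L/D = 14.3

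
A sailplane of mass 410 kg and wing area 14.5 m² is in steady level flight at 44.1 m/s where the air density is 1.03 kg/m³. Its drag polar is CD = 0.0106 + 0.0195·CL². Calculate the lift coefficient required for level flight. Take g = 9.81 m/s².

CL = 0.277

Weight W = mg = 410 × 9.81 = 4022.1 N; in level flight L = W.
q = ½ρv² = ½ × 1.03 × 44.1² = 1002 Pa.
CL = 2W/(ρv²S) = 2×4022.1/(1.03×44.1²×14.5) = 0.2769.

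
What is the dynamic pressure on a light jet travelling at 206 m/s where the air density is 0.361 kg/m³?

q = 7660 Pa

q = ½ρv² = ½ × 0.361 × 206² = 7660 Pa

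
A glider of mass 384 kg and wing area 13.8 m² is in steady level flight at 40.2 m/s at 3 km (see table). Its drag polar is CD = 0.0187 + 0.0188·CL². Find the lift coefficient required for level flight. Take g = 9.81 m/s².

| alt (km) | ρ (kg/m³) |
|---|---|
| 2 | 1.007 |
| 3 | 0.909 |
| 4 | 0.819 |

At 3 km, from the table: ρ = 0.909 kg/m³.
Weight W = mg = 384 × 9.81 = 3767 N; in level flight L = W.
Dynamic pressure q = 0.5 × 0.909 × 40.2² = 734.5 Pa.
CL = 2W/(ρv²S) = 2×3767/(0.909×40.2²×13.8) = 0.3717.

CL = 0.372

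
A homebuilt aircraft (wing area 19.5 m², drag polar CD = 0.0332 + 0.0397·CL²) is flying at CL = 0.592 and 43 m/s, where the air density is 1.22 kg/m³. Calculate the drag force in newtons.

D = 1040 N

CD = 0.0332 + 0.0397 × 0.592² = 0.04711
D = ½ρv²S·CD = ½ × 1.22 × 43² × 19.5 × 0.04711 = 1040 N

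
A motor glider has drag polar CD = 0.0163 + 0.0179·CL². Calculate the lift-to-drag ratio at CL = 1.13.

L/D = 28.9

CD = 0.0163 + 0.0179 × 1.13² = 0.03916
L/D = CL/CD = 1.13 / 0.03916 = 28.9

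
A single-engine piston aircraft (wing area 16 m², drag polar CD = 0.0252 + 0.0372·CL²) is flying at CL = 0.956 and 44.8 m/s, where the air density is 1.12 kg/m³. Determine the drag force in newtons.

D = 1060 N

CD = 0.0252 + 0.0372 × 0.956² = 0.0592
D = ½ρv²S·CD = ½ × 1.12 × 44.8² × 16 × 0.0592 = 1060 N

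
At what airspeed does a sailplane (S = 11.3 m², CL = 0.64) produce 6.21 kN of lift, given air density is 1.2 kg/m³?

L = ½ρv²S·CL ⇒ v = √(2L/(ρ·S·CL))
v = √(2 × 6210 / (1.2 × 11.3 × 0.64)) = √1431 = 37.8 m/s

v = 37.8 m/s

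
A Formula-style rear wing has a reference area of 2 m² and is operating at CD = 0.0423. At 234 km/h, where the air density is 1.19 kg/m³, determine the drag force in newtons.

D = 213 N

Convert speed: v = 234 km/h ÷ 3.6 = 65 m/s.
Dynamic pressure q = ½ρv² = ½ × 1.19 × 65² = 2514 Pa.
D = q·S·CD = 2514 × 2 × 0.0423 = 213 N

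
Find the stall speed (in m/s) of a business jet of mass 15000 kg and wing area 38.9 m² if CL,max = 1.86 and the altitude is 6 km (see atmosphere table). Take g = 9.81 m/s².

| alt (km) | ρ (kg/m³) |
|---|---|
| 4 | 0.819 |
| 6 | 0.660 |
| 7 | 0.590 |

V_stall = 78.5 m/s

At 6 km, from the table: ρ = 0.660 kg/m³.
Stall occurs when L = W at CL,max. W = mg = 15000 × 9.81 = 1.472×10^5 N.
V_stall = √(2W/(ρ·S·CL,max)) = √(2 × 1.472×10^5 / (0.66 × 38.9 × 1.86))
V_stall = √6163 = 78.5 m/s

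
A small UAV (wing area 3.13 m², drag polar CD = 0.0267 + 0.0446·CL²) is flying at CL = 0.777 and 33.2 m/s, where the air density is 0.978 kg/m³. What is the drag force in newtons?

D = 90.5 N

CD = 0.0267 + 0.0446 × 0.777² = 0.05363
D = ½ρv²S·CD = ½ × 0.978 × 33.2² × 3.13 × 0.05363 = 90.5 N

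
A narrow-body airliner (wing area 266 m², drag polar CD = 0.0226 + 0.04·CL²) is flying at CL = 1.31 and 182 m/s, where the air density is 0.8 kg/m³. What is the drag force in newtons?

CD = 0.0226 + 0.04 × 1.31² = 0.09124
D = ½ρv²S·CD = ½ × 0.8 × 182² × 266 × 0.09124 = 3.22×10^5 N

D = 3.22×10^5 N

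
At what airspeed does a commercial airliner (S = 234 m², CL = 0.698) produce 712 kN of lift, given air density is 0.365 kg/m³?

L = ½ρv²S·CL ⇒ v = √(2L/(ρ·S·CL))
v = √(2 × 7.12×10^5 / (0.365 × 234 × 0.698)) = √23890 = 155 m/s

v = 155 m/s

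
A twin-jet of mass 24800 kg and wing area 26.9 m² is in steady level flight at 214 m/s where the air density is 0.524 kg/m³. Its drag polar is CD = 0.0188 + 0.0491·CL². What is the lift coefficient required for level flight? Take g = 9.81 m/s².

CL = 0.754

In steady level flight, lift balances weight: W = mg = 24800 × 9.81 = 2.4329×10^5 N.
q = ½ρv² = ½ × 0.524 × 214² = 12000 Pa.
CL = W/(q·S) = 2.4329×10^5 / (12000 × 26.9) = 0.7538.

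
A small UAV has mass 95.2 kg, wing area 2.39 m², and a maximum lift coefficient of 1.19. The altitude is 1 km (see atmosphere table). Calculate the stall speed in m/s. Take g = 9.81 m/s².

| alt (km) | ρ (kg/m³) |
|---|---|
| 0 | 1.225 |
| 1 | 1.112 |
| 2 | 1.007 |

V_stall = 24.3 m/s

At 1 km, from the table: ρ = 1.112 kg/m³.
At stall, lift equals weight: L = W = m·g = 95.2 × 9.81 = 933.9 N.
V_stall = √(2W/(ρ·S·CL,max)) = √(2 × 933.9 / (1.112 × 2.39 × 1.19))
V_stall = √590.6 = 24.3 m/s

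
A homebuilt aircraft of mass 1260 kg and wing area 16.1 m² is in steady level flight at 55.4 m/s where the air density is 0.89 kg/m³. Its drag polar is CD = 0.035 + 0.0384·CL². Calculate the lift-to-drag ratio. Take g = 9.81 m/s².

Weight W = mg = 1260 × 9.81 = 12361 N; in level flight L = W.
Dynamic pressure q = 0.5 × 0.89 × 55.4² = 1366 Pa.
Required CL = L/(qS) = 12361/(1366·16.1) = 0.5621.
CD = 0.035 + 0.0384 × 0.5621² = 0.04713.
L/D = CL/CD = 0.5621 / 0.04713 = 11.9

L/D = 11.9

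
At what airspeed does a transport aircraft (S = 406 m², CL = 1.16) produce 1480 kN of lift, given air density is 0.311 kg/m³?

L = ½ρv²S·CL ⇒ v = √(2L/(ρ·S·CL))
v = √(2 × 1.48×10^6 / (0.311 × 406 × 1.16)) = √20210 = 142 m/s

v = 142 m/s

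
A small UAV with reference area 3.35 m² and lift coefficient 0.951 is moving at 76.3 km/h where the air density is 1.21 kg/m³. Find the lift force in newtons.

Convert speed: v = 76.3 km/h ÷ 3.6 = 21.19 m/s.
L = ½ρv²S·CL = ½ × 1.21 × 21.19² × 3.35 × 0.951 = 866 N

L = 866 N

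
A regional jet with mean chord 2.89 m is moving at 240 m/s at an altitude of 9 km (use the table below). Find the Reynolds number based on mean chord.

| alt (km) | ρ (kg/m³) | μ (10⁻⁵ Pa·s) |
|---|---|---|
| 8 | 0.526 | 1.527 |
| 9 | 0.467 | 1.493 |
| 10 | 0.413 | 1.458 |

Re = 2.17×10^7

At 9 km, from the table: ρ = 0.467 kg/m³, μ = 1.493×10⁻⁵ Pa·s.
Re = ρ·v·c/μ = 0.467 × 240 × 2.89 / (1.493×10⁻⁵) = 2.17×10^7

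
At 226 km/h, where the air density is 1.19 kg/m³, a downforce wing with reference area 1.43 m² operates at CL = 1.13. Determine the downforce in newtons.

Convert speed: v = 226 km/h ÷ 3.6 = 62.78 m/s.
Dynamic pressure q = ½ρv² = ½ × 1.19 × 62.78² = 2345 Pa.
L = q·S·CL = 2345 × 1.43 × 1.13 = 3790 N

L = 3790 N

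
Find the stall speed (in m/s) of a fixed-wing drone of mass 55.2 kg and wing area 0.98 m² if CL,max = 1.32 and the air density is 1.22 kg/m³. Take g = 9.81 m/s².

Stall occurs when L = W at CL,max. W = mg = 55.2 × 9.81 = 541.5 N.
V_stall = √(2W/(ρ·S·CL,max)) = √(2 × 541.5 / (1.22 × 0.98 × 1.32))
V_stall = √686.2 = 26.2 m/s

V_stall = 26.2 m/s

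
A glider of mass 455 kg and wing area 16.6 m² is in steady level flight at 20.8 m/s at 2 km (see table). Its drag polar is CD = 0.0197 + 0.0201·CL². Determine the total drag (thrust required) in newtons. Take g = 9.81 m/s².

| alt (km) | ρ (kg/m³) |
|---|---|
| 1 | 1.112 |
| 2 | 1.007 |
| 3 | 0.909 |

At 2 km, from the table: ρ = 1.007 kg/m³.
In steady level flight, lift balances weight: W = mg = 455 × 9.81 = 4463.6 N.
q = ½ρv² = ½ × 1.007 × 20.8² = 217.8 Pa.
CL = W/(q·S) = 4463.6 / (217.8 × 16.6) = 1.234.
CD = 0.0197 + 0.0201 × 1.234² = 0.05033.
D = q·S·CD = 217.8 × 16.6 × 0.05033 = 182 N

D = 182 N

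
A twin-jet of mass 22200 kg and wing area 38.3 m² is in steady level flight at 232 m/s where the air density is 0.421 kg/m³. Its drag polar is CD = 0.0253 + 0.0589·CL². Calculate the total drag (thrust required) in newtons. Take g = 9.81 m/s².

Weight W = mg = 22200 × 9.81 = 2.1778×10^5 N; in level flight L = W.
Dynamic pressure q = 0.5 × 0.421 × 232² = 11330 Pa.
CL = W/(q·S) = 2.1778×10^5 / (11330 × 38.3) = 0.5019.
CD = 0.0253 + 0.0589 × 0.5019² = 0.04014.
D = q·S·CD = 11330 × 38.3 × 0.04014 = 17420 N

D = 17400 N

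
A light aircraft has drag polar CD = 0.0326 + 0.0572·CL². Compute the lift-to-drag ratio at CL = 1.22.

CD = 0.0326 + 0.0572 × 1.22² = 0.1177
L/D = CL/CD = 1.22 / 0.1177 = 10.4

L/D = 10.4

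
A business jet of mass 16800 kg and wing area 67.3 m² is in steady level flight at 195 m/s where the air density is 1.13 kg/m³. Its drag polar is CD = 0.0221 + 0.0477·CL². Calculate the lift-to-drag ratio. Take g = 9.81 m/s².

L/D = 5.02

Level flight ⇒ L = W = m·g = 16800 × 9.81 = 1.6481×10^5 N.
Dynamic pressure q = 0.5 × 1.13 × 195² = 21480 Pa.
CL = W/(q·S) = 1.6481×10^5 / (21480 × 67.3) = 0.114.
CD = 0.0221 + 0.0477 × 0.114² = 0.02272.
L/D = CL/CD = 0.114 / 0.02272 = 5.02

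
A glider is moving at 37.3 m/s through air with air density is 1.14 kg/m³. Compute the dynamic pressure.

q = 793 Pa

q = ½ρv² = ½ × 1.14 × 37.3² = 793 Pa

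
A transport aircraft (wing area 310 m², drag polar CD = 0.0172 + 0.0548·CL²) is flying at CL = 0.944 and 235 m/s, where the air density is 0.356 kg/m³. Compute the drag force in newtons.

D = 2.01×10^5 N

CD = 0.0172 + 0.0548 × 0.944² = 0.06603
D = ½ρv²S·CD = ½ × 0.356 × 235² × 310 × 0.06603 = 2.01×10^5 N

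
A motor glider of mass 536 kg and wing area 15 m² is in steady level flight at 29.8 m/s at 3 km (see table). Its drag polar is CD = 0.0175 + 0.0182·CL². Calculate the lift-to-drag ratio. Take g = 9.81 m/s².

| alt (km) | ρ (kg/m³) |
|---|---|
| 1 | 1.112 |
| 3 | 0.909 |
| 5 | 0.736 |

L/D = 27.8

At 3 km, from the table: ρ = 0.909 kg/m³.
Level flight ⇒ L = W = m·g = 536 × 9.81 = 5258.2 N.
Dynamic pressure q = 0.5 × 0.909 × 29.8² = 403.6 Pa.
Required CL = L/(qS) = 5258.2/(403.6·15) = 0.8685.
CD = 0.0175 + 0.0182 × 0.8685² = 0.03123.
L/D = CL/CD = 0.8685 / 0.03123 = 27.8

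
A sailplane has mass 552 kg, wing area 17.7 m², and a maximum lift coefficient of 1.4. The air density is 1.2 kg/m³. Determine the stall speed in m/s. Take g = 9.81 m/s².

V_stall = 19.1 m/s

Weight W = mg = 552 × 9.81 = 5415 N.
V_stall = √(2W/(ρ·S·CL,max)) = √(2 × 5415 / (1.2 × 17.7 × 1.4))
V_stall = √364.2 = 19.1 m/s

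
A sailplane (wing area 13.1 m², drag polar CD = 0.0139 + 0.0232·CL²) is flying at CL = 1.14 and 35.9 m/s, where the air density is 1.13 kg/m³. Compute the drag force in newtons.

D = 420 N

CD = 0.0139 + 0.0232 × 1.14² = 0.04405
D = ½ρv²S·CD = ½ × 1.13 × 35.9² × 13.1 × 0.04405 = 420 N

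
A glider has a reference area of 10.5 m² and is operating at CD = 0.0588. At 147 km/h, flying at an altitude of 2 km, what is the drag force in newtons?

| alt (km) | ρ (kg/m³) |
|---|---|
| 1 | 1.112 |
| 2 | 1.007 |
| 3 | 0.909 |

D = 518 N

At 2 km, from the table: ρ = 1.007 kg/m³.
Convert speed: v = 147 km/h ÷ 3.6 = 40.83 m/s.
D = ½ρv²S·CD = ½ × 1.007 × 40.83² × 10.5 × 0.0588 = 518 N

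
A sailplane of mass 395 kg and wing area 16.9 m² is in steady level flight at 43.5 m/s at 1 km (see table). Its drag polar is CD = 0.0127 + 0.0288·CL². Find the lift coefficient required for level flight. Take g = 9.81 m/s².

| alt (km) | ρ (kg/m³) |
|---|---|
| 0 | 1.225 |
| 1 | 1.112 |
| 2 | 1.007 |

At 1 km, from the table: ρ = 1.112 kg/m³.
Level flight ⇒ L = W = m·g = 395 × 9.81 = 3875 N.
Dynamic pressure q = 0.5 × 1.112 × 43.5² = 1052 Pa.
CL = 2W/(ρv²S) = 2×3875/(1.112×43.5²×16.9) = 0.2179.

CL = 0.218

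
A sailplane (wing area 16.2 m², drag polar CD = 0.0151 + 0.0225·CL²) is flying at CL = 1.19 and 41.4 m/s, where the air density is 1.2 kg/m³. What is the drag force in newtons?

D = 782 N

CD = 0.0151 + 0.0225 × 1.19² = 0.04696
D = ½ρv²S·CD = ½ × 1.2 × 41.4² × 16.2 × 0.04696 = 782 N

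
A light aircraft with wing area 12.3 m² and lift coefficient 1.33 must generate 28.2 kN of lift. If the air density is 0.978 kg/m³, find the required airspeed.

v = 59.4 m/s

L = ½ρv²S·CL ⇒ v = √(2L/(ρ·S·CL))
v = √(2 × 28200 / (0.978 × 12.3 × 1.33)) = √3525 = 59.4 m/s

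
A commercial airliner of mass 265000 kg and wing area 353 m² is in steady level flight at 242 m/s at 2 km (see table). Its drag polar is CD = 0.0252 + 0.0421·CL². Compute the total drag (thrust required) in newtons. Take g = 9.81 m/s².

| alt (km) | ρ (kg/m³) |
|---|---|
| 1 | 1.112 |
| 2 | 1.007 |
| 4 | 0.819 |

D = 2.9×10^5 N

At 2 km, from the table: ρ = 1.007 kg/m³.
Level flight ⇒ L = W = m·g = 265000 × 9.81 = 2.5996×10^6 N.
q = ½ρv² = ½ × 1.007 × 242² = 29490 Pa.
Required CL = L/(qS) = 2.5996×10^6/(29490·353) = 0.2498.
CD = 0.0252 + 0.0421 × 0.2498² = 0.02783.
D = q·S·CD = 29490 × 353 × 0.02783 = 2.896×10^5 N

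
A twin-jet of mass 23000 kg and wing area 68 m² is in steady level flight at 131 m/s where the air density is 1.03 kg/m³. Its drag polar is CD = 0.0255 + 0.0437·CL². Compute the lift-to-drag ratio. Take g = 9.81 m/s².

Level flight ⇒ L = W = m·g = 23000 × 9.81 = 2.2563×10^5 N.
q = ½ρv² = ½ × 1.03 × 131² = 8838 Pa.
CL = 2W/(ρv²S) = 2×2.2563×10^5/(1.03×131²×68) = 0.3754.
CD = 0.0255 + 0.0437 × 0.3754² = 0.03166.
L/D = CL/CD = 0.3754 / 0.03166 = 11.9

L/D = 11.9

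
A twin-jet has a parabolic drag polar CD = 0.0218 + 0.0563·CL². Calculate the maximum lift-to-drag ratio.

For CD = CD0 + K·CL², (L/D)max occurs at CL* = √(CD0/K) and equals 1/(2√(K·CD0)).
(L/D)max = 1/(2√(0.0563 × 0.0218)) = 1/(2 × 0.03503) = 14.3

(L/D)max = 14.3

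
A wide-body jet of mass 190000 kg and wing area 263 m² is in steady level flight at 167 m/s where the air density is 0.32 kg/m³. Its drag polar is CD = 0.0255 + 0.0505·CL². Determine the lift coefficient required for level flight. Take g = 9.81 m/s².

CL = 1.59

In steady level flight, lift balances weight: W = mg = 190000 × 9.81 = 1.8639×10^6 N.
q = ½ρv² = ½ × 0.32 × 167² = 4462 Pa.
Required CL = L/(qS) = 1.8639×10^6/(4462·263) = 1.588.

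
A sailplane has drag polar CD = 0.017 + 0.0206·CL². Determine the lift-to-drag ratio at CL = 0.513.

CD = 0.017 + 0.0206 × 0.513² = 0.02242
L/D = CL/CD = 0.513 / 0.02242 = 22.9

L/D = 22.9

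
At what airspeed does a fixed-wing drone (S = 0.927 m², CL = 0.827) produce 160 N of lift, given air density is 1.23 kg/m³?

v = 18.4 m/s

L = ½ρv²S·CL ⇒ v = √(2L/(ρ·S·CL))
v = √(2 × 160 / (1.23 × 0.927 × 0.827)) = √339.4 = 18.4 m/s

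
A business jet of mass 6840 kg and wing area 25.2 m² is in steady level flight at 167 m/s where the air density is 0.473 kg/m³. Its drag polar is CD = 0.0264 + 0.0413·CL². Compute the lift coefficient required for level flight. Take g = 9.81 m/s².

Level flight ⇒ L = W = m·g = 6840 × 9.81 = 67100 N.
q = ½ρv² = ½ × 0.473 × 167² = 6596 Pa.
Required CL = L/(qS) = 67100/(6596·25.2) = 0.4037.

CL = 0.404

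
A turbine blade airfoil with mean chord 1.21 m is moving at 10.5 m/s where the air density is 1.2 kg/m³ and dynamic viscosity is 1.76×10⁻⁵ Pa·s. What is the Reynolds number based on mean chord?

Re = ρ·v·c/μ = 1.2 × 10.5 × 1.21 / (1.76×10⁻⁵) = 8.66×10^5

Re = 8.66×10^5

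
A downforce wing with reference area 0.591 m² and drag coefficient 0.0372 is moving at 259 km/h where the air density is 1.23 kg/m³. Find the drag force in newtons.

D = 70 N

Convert speed: v = 259 km/h ÷ 3.6 = 71.94 m/s.
Dynamic pressure q = ½ρv² = ½ × 1.23 × 71.94² = 3183 Pa.
D = q·S·CD = 3183 × 0.591 × 0.0372 = 70 N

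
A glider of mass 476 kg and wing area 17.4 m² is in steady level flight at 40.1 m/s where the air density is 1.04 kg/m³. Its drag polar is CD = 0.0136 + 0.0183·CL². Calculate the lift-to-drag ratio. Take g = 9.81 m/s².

L/D = 20.7

Weight W = mg = 476 × 9.81 = 4669.6 N; in level flight L = W.
q = ½ρv² = ½ × 1.04 × 40.1² = 836.2 Pa.
CL = W/(q·S) = 4669.6 / (836.2 × 17.4) = 0.3209.
CD = 0.0136 + 0.0183 × 0.3209² = 0.01549.
L/D = CL/CD = 0.3209 / 0.01549 = 20.7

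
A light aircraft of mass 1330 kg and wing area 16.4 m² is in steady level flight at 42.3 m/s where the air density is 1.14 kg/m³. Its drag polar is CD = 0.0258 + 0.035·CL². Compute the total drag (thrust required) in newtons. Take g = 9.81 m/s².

D = 788 N

Weight W = mg = 1330 × 9.81 = 13047 N; in level flight L = W.
Dynamic pressure q = 0.5 × 1.14 × 42.3² = 1020 Pa.
CL = 2W/(ρv²S) = 2×13047/(1.14×42.3²×16.4) = 0.78.
CD = 0.0258 + 0.035 × 0.78² = 0.0471.
D = q·S·CD = 1020 × 16.4 × 0.0471 = 787.8 N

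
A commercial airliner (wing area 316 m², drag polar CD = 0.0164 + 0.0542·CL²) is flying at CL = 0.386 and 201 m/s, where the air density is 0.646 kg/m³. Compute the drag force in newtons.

D = 1.01×10^5 N

CD = 0.0164 + 0.0542 × 0.386² = 0.02448
D = ½ρv²S·CD = ½ × 0.646 × 201² × 316 × 0.02448 = 1.01×10^5 N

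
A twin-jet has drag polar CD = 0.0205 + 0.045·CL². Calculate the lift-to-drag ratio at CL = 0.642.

L/D = 16.4

CD = 0.0205 + 0.045 × 0.642² = 0.03905
L/D = CL/CD = 0.642 / 0.03905 = 16.4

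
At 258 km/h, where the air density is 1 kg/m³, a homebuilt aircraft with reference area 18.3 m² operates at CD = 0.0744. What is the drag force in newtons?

Convert speed: v = 258 km/h ÷ 3.6 = 71.67 m/s.
D = ½ρv²S·CD = ½ × 1 × 71.67² × 18.3 × 0.0744 = 3500 N

D = 3500 N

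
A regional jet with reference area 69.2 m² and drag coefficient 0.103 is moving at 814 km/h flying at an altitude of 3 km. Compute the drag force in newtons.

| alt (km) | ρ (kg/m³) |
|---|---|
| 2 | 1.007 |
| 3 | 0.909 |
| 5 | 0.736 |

D = 1.66×10^5 N

At 3 km, from the table: ρ = 0.909 kg/m³.
Convert speed: v = 814 km/h ÷ 3.6 = 226.1 m/s.
D = ½ρv²S·CD = ½ × 0.909 × 226.1² × 69.2 × 0.103 = 1.66×10^5 N ≈ 166 kN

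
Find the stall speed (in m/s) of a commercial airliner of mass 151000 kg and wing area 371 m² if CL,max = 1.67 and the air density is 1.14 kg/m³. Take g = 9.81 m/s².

V_stall = 64.8 m/s

At stall, lift equals weight: L = W = m·g = 151000 × 9.81 = 1.481×10^6 N.
From L = ½ρV²S·CL,max = W: V_stall = √(2W/(ρSCL,max)) = √(2·1.481×10^6/(1.14·371·1.67))
V_stall = √4195 = 64.8 m/s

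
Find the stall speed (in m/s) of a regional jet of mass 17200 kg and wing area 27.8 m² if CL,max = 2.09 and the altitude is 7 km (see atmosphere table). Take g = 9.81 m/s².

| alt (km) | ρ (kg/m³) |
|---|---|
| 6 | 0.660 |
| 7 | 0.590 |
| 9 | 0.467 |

V_stall = 99.2 m/s

At 7 km, from the table: ρ = 0.590 kg/m³.
Stall occurs when L = W at CL,max. W = mg = 17200 × 9.81 = 1.687×10^5 N.
From L = ½ρV²S·CL,max = W: V_stall = √(2W/(ρSCL,max)) = √(2·1.687×10^5/(0.59·27.8·2.09))
V_stall = √9844 = 99.2 m/s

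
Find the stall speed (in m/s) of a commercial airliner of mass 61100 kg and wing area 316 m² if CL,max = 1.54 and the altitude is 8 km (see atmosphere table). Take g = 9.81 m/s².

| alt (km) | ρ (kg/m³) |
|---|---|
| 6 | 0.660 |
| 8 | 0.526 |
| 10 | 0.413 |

At 8 km, from the table: ρ = 0.526 kg/m³.
Stall occurs when L = W at CL,max. W = mg = 61100 × 9.81 = 5.994×10^5 N.
V_stall = √(2W/(ρ·S·CL,max)) = √(2 × 5.994×10^5 / (0.526 × 316 × 1.54))
V_stall = √4683 = 68.4 m/s

V_stall = 68.4 m/s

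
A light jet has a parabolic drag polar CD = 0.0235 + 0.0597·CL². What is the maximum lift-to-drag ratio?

For CD = CD0 + K·CL², (L/D)max occurs at CL* = √(CD0/K) and equals 1/(2√(K·CD0)).
(L/D)max = 1/(2√(0.0597 × 0.0235)) = 1/(2 × 0.03746) = 13.3

(L/D)max = 13.3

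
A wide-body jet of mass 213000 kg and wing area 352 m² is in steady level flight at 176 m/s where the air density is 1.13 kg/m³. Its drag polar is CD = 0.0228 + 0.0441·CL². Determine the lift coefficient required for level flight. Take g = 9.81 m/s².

CL = 0.339

Weight W = mg = 213000 × 9.81 = 2.0895×10^6 N; in level flight L = W.
q = ½ρv² = ½ × 1.13 × 176² = 17500 Pa.
Required CL = L/(qS) = 2.0895×10^6/(17500·352) = 0.3392.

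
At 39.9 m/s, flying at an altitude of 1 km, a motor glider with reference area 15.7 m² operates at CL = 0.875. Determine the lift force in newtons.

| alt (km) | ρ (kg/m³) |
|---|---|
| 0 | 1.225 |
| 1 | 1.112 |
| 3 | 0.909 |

L = 12200 N

At 1 km, from the table: ρ = 1.112 kg/m³.
L = ½ρv²S·CL = ½ × 1.112 × 39.9² × 15.7 × 0.875 = 12200 N ≈ 12.2 kN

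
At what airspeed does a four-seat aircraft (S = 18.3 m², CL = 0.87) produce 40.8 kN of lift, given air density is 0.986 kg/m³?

v = 72.1 m/s

L = ½ρv²S·CL ⇒ v = √(2L/(ρ·S·CL))
v = √(2 × 40800 / (0.986 × 18.3 × 0.87)) = √5198 = 72.1 m/s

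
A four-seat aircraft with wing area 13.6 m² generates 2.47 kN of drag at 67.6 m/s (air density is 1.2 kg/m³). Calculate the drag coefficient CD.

CD = 0.0662

From D = ½ρv²S·CD, rearranging gives CD = 2D/(ρv²S).
CD = 2 × 2470 / (1.2 × 67.6² × 13.6) = 0.0662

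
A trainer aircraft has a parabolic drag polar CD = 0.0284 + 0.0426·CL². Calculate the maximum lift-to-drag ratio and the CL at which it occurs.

For CD = CD0 + K·CL², (L/D)max occurs at CL* = √(CD0/K) and equals 1/(2√(K·CD0)).
(L/D)max = 1/(2√(0.0426 × 0.0284)) = 1/(2 × 0.03478) = 14.4
CL* = √(0.0284/0.0426) = 0.816

(L/D)max = 14.4, at CL = 0.816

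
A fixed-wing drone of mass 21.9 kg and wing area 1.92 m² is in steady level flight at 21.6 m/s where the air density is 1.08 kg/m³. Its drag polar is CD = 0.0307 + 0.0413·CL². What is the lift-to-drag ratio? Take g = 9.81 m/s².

Weight W = mg = 21.9 × 9.81 = 214.84 N; in level flight L = W.
Dynamic pressure q = 0.5 × 1.08 × 21.6² = 251.9 Pa.
CL = 2W/(ρv²S) = 2×214.84/(1.08×21.6²×1.92) = 0.4441.
CD = 0.0307 + 0.0413 × 0.4441² = 0.03885.
L/D = CL/CD = 0.4441 / 0.03885 = 11.4

L/D = 11.4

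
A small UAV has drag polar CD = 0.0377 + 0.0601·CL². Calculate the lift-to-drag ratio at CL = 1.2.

L/D = 9.66

CD = 0.0377 + 0.0601 × 1.2² = 0.1242
L/D = CL/CD = 1.2 / 0.1242 = 9.66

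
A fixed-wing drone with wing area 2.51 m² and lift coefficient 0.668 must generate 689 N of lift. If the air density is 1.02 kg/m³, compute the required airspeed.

L = ½ρv²S·CL ⇒ v = √(2L/(ρ·S·CL))
v = √(2 × 689 / (1.02 × 2.51 × 0.668)) = √805.7 = 28.4 m/s

v = 28.4 m/s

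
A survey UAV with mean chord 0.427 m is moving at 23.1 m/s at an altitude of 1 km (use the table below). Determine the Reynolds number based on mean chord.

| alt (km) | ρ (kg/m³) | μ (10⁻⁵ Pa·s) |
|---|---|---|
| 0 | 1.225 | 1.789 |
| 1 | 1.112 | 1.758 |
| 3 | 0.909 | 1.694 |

At 1 km, from the table: ρ = 1.112 kg/m³, μ = 1.758×10⁻⁵ Pa·s.
Re = ρ·v·c/μ = 1.112 × 23.1 × 0.427 / (1.758×10⁻⁵) = 6.24×10^5

Re = 6.24×10^5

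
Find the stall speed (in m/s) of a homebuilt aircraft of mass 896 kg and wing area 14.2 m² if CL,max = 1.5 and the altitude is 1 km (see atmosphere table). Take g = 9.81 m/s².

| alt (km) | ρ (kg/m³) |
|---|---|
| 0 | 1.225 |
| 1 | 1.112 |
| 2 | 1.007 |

At 1 km, from the table: ρ = 1.112 kg/m³.
Weight W = mg = 896 × 9.81 = 8790 N.
From L = ½ρV²S·CL,max = W: V_stall = √(2W/(ρSCL,max)) = √(2·8790/(1.112·14.2·1.5))
V_stall = √742.2 = 27.2 m/s

V_stall = 27.2 m/s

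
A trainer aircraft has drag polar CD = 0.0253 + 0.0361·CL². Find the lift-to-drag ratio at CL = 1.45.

CD = 0.0253 + 0.0361 × 1.45² = 0.1012
L/D = CL/CD = 1.45 / 0.1012 = 14.3

L/D = 14.3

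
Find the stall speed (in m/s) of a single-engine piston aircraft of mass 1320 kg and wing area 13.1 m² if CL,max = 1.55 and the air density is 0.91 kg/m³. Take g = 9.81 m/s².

V_stall = 37.4 m/s

At stall, lift equals weight: L = W = m·g = 1320 × 9.81 = 12950 N.
V_stall = √(2W/(ρ·S·CL,max)) = √(2 × 12950 / (0.91 × 13.1 × 1.55))
V_stall = √1402 = 37.4 m/s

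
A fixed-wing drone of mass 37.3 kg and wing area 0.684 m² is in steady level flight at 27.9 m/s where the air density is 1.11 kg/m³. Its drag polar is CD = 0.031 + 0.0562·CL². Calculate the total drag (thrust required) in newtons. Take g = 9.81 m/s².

D = 34.6 N

Weight W = mg = 37.3 × 9.81 = 365.91 N; in level flight L = W.
Dynamic pressure q = 0.5 × 1.11 × 27.9² = 432 Pa.
Required CL = L/(qS) = 365.91/(432·0.684) = 1.238.
CD = 0.031 + 0.0562 × 1.238² = 0.1172.
D = q·S·CD = 432 × 0.684 × 0.1172 = 34.62 N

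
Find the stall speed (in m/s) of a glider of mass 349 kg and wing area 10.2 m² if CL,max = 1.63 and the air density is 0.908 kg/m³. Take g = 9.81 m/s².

V_stall = 21.3 m/s

Stall occurs when L = W at CL,max. W = mg = 349 × 9.81 = 3424 N.
V_stall = √(2W/(ρ·S·CL,max)) = √(2 × 3424 / (0.908 × 10.2 × 1.63))
V_stall = √453.6 = 21.3 m/s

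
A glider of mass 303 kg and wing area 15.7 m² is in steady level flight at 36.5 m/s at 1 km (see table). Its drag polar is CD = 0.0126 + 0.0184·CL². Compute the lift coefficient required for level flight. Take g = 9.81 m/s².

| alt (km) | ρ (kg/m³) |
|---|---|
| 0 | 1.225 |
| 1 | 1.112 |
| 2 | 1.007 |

At 1 km, from the table: ρ = 1.112 kg/m³.
In steady level flight, lift balances weight: W = mg = 303 × 9.81 = 2972.4 N.
q = ½ρv² = ½ × 1.112 × 36.5² = 740.7 Pa.
CL = 2W/(ρv²S) = 2×2972.4/(1.112×36.5²×15.7) = 0.2556.

CL = 0.256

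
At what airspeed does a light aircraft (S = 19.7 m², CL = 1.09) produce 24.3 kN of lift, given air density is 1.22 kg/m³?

L = ½ρv²S·CL ⇒ v = √(2L/(ρ·S·CL))
v = √(2 × 24300 / (1.22 × 19.7 × 1.09)) = √1855 = 43.1 m/s

v = 43.1 m/s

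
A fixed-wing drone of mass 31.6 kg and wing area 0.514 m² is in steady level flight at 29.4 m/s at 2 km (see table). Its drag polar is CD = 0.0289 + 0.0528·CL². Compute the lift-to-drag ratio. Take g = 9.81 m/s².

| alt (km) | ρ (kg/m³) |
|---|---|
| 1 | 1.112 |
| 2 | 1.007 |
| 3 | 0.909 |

At 2 km, from the table: ρ = 1.007 kg/m³.
Weight W = mg = 31.6 × 9.81 = 310 N; in level flight L = W.
Dynamic pressure q = 0.5 × 1.007 × 29.4² = 435.2 Pa.
CL = 2W/(ρv²S) = 2×310/(1.007×29.4²×0.514) = 1.386.
CD = 0.0289 + 0.0528 × 1.386² = 0.1303.
L/D = CL/CD = 1.386 / 0.1303 = 10.6

L/D = 10.6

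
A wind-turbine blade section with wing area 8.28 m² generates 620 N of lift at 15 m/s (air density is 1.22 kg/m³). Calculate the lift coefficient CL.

CL = 0.546

From L = ½ρv²S·CL, rearranging gives CL = 2L/(ρv²S).
CL = 2 × 620 / (1.22 × 15² × 8.28) = 0.546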